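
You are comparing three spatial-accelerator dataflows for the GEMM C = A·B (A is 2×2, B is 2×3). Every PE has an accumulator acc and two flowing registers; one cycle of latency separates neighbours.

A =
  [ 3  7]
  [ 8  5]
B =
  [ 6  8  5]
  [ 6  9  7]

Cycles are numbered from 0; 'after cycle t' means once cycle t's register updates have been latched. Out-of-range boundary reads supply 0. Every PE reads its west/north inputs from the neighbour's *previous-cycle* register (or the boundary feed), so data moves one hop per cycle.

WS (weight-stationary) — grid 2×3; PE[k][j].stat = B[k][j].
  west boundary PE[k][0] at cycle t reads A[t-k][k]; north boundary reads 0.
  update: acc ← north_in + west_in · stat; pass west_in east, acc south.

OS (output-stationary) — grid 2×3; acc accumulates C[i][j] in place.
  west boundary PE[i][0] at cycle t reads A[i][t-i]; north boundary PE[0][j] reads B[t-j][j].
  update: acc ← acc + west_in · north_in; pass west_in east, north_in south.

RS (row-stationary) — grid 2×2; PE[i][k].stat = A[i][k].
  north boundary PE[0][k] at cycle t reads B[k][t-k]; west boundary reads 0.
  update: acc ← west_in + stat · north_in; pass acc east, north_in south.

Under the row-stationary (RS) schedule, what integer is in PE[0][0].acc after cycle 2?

RS 2×2: PE[0][0] cycle-by-cycle (with neighbour feeds):
  c0 r0c0: 18 / 18 / 6
  c1 r0c0: 24 / 24 / 8
  c2 r0c0: 15 / 15 / 5

PE[0][0].acc = 15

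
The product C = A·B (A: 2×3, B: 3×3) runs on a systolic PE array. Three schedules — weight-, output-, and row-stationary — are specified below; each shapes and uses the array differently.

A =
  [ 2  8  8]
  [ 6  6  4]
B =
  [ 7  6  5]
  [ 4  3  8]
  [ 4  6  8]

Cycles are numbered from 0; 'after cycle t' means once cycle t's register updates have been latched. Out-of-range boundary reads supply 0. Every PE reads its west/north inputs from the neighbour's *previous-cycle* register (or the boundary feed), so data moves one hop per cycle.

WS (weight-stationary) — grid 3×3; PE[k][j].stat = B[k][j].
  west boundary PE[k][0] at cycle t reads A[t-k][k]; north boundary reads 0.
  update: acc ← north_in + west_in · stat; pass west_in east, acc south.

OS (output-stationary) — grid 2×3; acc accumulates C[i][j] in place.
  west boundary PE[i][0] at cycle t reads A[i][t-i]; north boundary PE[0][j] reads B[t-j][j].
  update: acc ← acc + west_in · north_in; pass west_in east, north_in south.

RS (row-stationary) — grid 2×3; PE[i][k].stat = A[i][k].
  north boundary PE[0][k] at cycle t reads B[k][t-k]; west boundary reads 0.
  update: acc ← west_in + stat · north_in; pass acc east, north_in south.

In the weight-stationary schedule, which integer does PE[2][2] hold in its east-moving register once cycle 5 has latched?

WS 3×3: PE[2][2] cycle-by-cycle (with neighbour feeds):
  after 0 — PE[1][2] acc=0, pass-E 0, pass-S 0
  after 0 — PE[2][1] acc=0, pass-E 0, pass-S 0
  after 0 — PE[2][2] acc=0, pass-E 0, pass-S 0
  after 1 — PE[1][2] acc=0, pass-E 0, pass-S 0
  after 1 — PE[2][1] acc=0, pass-E 0, pass-S 0
  after 1 — PE[2][2] acc=0, pass-E 0, pass-S 0
  after 2 — PE[1][2] acc=0, pass-E 0, pass-S 0
  after 2 — PE[2][1] acc=0, pass-E 0, pass-S 0
  after 2 — PE[2][2] acc=0, pass-E 0, pass-S 0
  after 3 — PE[1][2] acc=74, pass-E 8, pass-S 74
  after 3 — PE[2][1] acc=84, pass-E 8, pass-S 84
  after 3 — PE[2][2] acc=0, pass-E 0, pass-S 0
  after 4 — PE[1][2] acc=78, pass-E 6, pass-S 78
  after 4 — PE[2][1] acc=78, pass-E 4, pass-S 78
  after 4 — PE[2][2] acc=138, pass-E 8, pass-S 138
  after 5 — PE[1][2] acc=0, pass-E 0, pass-S 0
  after 5 — PE[2][1] acc=0, pass-E 0, pass-S 0
  after 5 — PE[2][2] acc=110, pass-E 4, pass-S 110

register = 4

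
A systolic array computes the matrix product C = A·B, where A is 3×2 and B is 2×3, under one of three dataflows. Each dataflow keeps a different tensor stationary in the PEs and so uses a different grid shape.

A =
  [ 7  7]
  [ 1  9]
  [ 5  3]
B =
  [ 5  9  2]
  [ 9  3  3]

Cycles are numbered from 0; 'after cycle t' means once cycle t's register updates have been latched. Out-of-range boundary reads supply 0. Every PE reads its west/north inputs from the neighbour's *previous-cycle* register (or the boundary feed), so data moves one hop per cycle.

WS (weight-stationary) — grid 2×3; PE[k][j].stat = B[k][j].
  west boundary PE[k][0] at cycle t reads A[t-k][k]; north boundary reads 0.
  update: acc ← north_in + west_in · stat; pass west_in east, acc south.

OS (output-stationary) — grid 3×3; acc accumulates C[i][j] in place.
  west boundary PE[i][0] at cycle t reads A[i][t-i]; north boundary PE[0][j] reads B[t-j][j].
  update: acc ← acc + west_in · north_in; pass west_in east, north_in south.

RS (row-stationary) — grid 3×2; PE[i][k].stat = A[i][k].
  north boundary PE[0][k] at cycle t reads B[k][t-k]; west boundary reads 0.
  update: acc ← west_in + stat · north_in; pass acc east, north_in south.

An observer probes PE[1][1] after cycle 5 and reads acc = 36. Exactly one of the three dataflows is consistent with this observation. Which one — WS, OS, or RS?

dataflow = OS

WS [2×3] PE[1][1] across cycles:
  [0] (1,1) acc=0 (h:0 v:0)
  [1] (1,1) acc=0 (h:0 v:0)
  [2] (1,1) acc=84 (h:7 v:84)
  [3] (1,1) acc=36 (h:9 v:36)
  [4] (1,1) acc=54 (h:3 v:54)
  [5] (1,1) acc=0 (h:0 v:0)
OS [3×3] PE[1][1] across cycles:
  [0] (1,1) acc=0 (h:0 v:0)
  [1] (1,1) acc=0 (h:0 v:0)
  [2] (1,1) acc=9 (h:1 v:9)
  [3] (1,1) acc=36 (h:9 v:3)
  [4] (1,1) acc=36 (h:0 v:0)
  [5] (1,1) acc=36 (h:0 v:0)
RS [3×2] PE[1][1] across cycles:
  [0] (1,1) acc=0 (h:0 v:0)
  [1] (1,1) acc=0 (h:0 v:0)
  [2] (1,1) acc=86 (h:86 v:9)
  [3] (1,1) acc=36 (h:36 v:3)
  [4] (1,1) acc=29 (h:29 v:3)
  [5] (1,1) acc=0 (h:0 v:0)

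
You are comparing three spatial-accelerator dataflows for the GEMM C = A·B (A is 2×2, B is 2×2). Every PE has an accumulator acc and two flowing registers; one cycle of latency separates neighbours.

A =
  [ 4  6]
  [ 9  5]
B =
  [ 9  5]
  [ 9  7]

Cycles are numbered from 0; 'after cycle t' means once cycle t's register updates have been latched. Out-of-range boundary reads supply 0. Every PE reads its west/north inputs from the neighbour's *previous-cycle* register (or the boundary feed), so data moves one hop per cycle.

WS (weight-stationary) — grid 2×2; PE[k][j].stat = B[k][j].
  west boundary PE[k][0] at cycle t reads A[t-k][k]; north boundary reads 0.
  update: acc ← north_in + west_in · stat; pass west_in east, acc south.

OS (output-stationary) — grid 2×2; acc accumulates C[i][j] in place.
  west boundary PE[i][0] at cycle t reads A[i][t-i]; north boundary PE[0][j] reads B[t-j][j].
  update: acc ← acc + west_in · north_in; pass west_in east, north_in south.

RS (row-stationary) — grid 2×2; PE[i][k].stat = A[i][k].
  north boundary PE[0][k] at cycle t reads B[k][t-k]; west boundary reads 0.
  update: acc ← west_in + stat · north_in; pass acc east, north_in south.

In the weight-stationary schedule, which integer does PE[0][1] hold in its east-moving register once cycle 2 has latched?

Tracing WS — 2×2 array, target PE[0][1]:
  c0 r0c0: 36 / 4 / 36
  c0 r0c1: 0 / 0 / 0
  c1 r0c0: 81 / 9 / 81
  c1 r0c1: 20 / 4 / 20
  c2 r0c0: 0 / 0 / 0
  c2 r0c1: 45 / 9 / 45

register = 9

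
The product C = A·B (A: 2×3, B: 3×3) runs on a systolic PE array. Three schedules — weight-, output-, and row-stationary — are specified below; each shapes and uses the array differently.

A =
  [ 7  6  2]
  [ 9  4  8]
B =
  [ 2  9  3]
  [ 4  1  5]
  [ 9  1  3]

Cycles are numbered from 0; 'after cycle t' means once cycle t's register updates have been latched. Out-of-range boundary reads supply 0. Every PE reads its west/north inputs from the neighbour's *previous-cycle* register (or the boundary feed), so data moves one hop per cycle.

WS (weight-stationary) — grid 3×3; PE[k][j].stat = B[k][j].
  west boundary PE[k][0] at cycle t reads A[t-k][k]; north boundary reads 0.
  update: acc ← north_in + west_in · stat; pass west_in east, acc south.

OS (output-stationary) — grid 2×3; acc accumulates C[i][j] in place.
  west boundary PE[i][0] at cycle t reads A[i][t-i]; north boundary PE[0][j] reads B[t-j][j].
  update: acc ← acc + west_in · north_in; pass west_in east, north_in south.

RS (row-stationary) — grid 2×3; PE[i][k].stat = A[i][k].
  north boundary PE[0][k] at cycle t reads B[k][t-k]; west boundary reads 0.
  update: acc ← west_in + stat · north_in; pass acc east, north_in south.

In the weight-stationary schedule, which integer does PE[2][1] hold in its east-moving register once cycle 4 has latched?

WS on a 3×3 grid — tracing PE[2][1] and its feeders:
  @0  [1,1]  acc 0  |  →0  ↓0
  @0  [2,0]  acc 0  |  →0  ↓0
  @0  [2,1]  acc 0  |  →0  ↓0
  @1  [1,1]  acc 0  |  →0  ↓0
  @1  [2,0]  acc 0  |  →0  ↓0
  @1  [2,1]  acc 0  |  →0  ↓0
  @2  [1,1]  acc 69  |  →6  ↓69
  @2  [2,0]  acc 56  |  →2  ↓56
  @2  [2,1]  acc 0  |  →0  ↓0
  @3  [1,1]  acc 85  |  →4  ↓85
  @3  [2,0]  acc 106  |  →8  ↓106
  @3  [2,1]  acc 71  |  →2  ↓71
  @4  [1,1]  acc 0  |  →0  ↓0
  @4  [2,0]  acc 0  |  →0  ↓0
  @4  [2,1]  acc 93  |  →8  ↓93

register = 8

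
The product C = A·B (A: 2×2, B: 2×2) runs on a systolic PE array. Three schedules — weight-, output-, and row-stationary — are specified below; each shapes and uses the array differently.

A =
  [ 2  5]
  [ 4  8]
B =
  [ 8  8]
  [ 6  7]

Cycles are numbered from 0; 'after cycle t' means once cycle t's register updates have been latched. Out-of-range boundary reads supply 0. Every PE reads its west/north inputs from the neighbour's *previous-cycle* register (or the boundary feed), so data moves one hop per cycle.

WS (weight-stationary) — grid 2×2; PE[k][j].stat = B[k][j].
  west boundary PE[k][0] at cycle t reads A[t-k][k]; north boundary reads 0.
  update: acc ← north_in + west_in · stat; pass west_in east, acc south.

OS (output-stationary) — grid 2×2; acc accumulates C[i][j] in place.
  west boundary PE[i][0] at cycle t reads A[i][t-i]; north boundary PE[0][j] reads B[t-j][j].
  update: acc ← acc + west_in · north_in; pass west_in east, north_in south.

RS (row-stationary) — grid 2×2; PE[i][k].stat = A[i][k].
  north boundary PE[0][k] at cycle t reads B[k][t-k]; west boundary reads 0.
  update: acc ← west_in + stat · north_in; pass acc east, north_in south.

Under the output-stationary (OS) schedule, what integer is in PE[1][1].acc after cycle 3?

OS 2×2: PE[1][1] cycle-by-cycle (with neighbour feeds):
  t=0 PE[0][1]: acc=0 h=0 v=0
  t=0 PE[1][0]: acc=0 h=0 v=0
  t=0 PE[1][1]: acc=0 h=0 v=0
  t=1 PE[0][1]: acc=16 h=2 v=8
  t=1 PE[1][0]: acc=32 h=4 v=8
  t=1 PE[1][1]: acc=0 h=0 v=0
  t=2 PE[0][1]: acc=51 h=5 v=7
  t=2 PE[1][0]: acc=80 h=8 v=6
  t=2 PE[1][1]: acc=32 h=4 v=8
  t=3 PE[0][1]: acc=51 h=0 v=0
  t=3 PE[1][0]: acc=80 h=0 v=0
  t=3 PE[1][1]: acc=88 h=8 v=7

PE[1][1].acc = 88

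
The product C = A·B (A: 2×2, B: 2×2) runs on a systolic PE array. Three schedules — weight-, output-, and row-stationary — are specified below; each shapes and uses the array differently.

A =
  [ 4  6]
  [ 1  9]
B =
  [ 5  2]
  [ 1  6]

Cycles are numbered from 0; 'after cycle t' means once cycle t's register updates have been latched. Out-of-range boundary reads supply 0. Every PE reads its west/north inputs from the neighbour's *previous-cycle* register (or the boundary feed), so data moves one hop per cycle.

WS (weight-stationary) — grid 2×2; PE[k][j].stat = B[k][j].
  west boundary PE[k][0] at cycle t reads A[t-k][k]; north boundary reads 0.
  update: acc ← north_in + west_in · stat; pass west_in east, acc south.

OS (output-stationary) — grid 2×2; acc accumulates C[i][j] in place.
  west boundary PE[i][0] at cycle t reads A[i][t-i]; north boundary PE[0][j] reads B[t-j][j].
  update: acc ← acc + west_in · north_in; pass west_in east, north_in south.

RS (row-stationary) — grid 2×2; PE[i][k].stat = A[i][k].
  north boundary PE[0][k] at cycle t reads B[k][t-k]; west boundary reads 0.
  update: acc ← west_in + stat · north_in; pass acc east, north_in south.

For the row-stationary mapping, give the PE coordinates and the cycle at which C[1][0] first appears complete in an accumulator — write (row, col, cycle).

Under RS, C[1][0] lands at PE[1][1]:
  after 0 — PE[1][1] acc=0, pass-E 0, pass-S 0
  after 1 — PE[1][1] acc=0, pass-E 0, pass-S 0
  after 2 — PE[1][1] acc=14, pass-E 14, pass-S 1

(row, col, cycle) = (1, 1, 2)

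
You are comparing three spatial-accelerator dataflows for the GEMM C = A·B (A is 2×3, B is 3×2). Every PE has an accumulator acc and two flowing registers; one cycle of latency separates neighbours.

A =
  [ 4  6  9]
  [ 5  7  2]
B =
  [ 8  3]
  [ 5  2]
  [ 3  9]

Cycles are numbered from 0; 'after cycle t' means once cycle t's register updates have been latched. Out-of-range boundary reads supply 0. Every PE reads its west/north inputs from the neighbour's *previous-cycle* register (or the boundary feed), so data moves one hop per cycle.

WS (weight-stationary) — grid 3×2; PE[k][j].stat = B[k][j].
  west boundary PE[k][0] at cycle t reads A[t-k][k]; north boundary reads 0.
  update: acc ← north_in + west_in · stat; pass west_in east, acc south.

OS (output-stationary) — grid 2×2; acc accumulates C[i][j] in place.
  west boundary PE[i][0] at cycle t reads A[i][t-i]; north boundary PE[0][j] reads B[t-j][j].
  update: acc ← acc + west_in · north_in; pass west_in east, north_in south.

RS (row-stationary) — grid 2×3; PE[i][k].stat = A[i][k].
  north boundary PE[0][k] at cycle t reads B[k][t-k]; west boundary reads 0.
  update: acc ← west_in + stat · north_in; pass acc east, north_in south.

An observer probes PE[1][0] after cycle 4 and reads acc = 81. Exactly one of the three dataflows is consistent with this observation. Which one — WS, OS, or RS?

dataflow = OS

Under WS (3×2), PE[1][0]:
  0: (1,0).acc=0  regs=<0,0>
  1: (1,0).acc=62  regs=<6,62>
  2: (1,0).acc=75  regs=<7,75>
  3: (1,0).acc=0  regs=<0,0>
  4: (1,0).acc=0  regs=<0,0>
Under OS (2×2), PE[1][0]:
  0: (1,0).acc=0  regs=<0,0>
  1: (1,0).acc=40  regs=<5,8>
  2: (1,0).acc=75  regs=<7,5>
  3: (1,0).acc=81  regs=<2,3>
  4: (1,0).acc=81  regs=<0,0>
Under RS (2×3), PE[1][0]:
  0: (1,0).acc=0  regs=<0,0>
  1: (1,0).acc=40  regs=<40,8>
  2: (1,0).acc=15  regs=<15,3>
  3: (1,0).acc=0  regs=<0,0>
  4: (1,0).acc=0  regs=<0,0>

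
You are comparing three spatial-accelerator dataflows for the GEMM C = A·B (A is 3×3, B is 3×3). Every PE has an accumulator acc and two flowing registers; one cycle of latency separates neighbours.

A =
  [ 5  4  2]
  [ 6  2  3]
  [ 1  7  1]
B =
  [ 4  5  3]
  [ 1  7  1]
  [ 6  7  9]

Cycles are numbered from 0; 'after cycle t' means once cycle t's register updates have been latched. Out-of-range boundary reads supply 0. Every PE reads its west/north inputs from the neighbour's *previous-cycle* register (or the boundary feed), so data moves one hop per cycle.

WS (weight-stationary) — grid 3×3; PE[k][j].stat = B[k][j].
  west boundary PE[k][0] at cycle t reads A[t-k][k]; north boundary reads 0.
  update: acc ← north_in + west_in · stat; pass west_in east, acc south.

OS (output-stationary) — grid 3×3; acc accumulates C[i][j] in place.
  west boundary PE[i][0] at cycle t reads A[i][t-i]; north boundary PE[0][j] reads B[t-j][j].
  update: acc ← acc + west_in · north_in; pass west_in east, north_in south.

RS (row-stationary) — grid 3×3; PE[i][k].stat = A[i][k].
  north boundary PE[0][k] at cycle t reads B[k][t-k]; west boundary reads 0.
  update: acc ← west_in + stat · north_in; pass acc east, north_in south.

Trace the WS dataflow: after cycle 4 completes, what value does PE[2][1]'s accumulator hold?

PE[2][1].acc = 65

WS (3×3). Following PE[2][1] plus its west/north inputs:
  0: (1,1).acc=0  regs=<0,0>
  0: (2,0).acc=0  regs=<0,0>
  0: (2,1).acc=0  regs=<0,0>
  1: (1,1).acc=0  regs=<0,0>
  1: (2,0).acc=0  regs=<0,0>
  1: (2,1).acc=0  regs=<0,0>
  2: (1,1).acc=53  regs=<4,53>
  2: (2,0).acc=36  regs=<2,36>
  2: (2,1).acc=0  regs=<0,0>
  3: (1,1).acc=44  regs=<2,44>
  3: (2,0).acc=44  regs=<3,44>
  3: (2,1).acc=67  regs=<2,67>
  4: (1,1).acc=54  regs=<7,54>
  4: (2,0).acc=17  regs=<1,17>
  4: (2,1).acc=65  regs=<3,65>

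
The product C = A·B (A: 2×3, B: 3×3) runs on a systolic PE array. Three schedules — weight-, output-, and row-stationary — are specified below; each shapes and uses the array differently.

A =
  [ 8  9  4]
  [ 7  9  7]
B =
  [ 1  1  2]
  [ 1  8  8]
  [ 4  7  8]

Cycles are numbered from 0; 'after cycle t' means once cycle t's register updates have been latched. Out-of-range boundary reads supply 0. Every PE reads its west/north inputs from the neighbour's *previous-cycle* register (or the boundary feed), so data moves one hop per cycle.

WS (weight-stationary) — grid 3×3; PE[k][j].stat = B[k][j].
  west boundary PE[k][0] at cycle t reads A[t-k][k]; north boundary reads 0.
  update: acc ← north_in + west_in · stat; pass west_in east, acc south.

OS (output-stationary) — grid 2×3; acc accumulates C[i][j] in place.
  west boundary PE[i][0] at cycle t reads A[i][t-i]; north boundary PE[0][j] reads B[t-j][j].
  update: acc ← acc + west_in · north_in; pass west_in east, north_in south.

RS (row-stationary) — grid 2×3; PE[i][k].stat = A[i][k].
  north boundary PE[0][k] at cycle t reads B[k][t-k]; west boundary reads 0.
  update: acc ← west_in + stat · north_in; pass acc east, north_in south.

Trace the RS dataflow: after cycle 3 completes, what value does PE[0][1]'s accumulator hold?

RS on a 2×3 grid — tracing PE[0][1] and its feeders:
  0: (0,0).acc=8  regs=<8,1>
  0: (0,1).acc=0  regs=<0,0>
  1: (0,0).acc=8  regs=<8,1>
  1: (0,1).acc=17  regs=<17,1>
  2: (0,0).acc=16  regs=<16,2>
  2: (0,1).acc=80  regs=<80,8>
  3: (0,0).acc=0  regs=<0,0>
  3: (0,1).acc=88  regs=<88,8>

PE[0][1].acc = 88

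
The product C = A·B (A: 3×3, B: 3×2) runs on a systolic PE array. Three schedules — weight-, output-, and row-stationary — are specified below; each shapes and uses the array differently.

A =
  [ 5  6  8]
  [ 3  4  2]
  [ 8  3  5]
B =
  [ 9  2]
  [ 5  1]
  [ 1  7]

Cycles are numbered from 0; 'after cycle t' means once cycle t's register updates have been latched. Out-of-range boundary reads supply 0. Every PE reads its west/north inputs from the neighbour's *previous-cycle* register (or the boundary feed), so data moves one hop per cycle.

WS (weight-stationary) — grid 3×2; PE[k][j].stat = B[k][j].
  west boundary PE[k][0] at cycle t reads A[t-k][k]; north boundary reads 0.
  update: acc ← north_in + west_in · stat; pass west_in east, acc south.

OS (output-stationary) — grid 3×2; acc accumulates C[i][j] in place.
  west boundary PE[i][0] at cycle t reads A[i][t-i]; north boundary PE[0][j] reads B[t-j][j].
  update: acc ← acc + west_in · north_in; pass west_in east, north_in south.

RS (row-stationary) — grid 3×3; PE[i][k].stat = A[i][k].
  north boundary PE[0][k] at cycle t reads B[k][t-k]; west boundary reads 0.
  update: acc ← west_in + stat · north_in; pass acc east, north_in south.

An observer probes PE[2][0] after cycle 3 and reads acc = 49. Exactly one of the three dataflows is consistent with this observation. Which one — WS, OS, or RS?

dataflow = WS

WS [3×2] PE[2][0] across cycles:
  [0] (2,0) acc=0 (h:0 v:0)
  [1] (2,0) acc=0 (h:0 v:0)
  [2] (2,0) acc=83 (h:8 v:83)
  [3] (2,0) acc=49 (h:2 v:49)
OS [3×2] PE[2][0] across cycles:
  [0] (2,0) acc=0 (h:0 v:0)
  [1] (2,0) acc=0 (h:0 v:0)
  [2] (2,0) acc=72 (h:8 v:9)
  [3] (2,0) acc=87 (h:3 v:5)
RS [3×3] PE[2][0] across cycles:
  [0] (2,0) acc=0 (h:0 v:0)
  [1] (2,0) acc=0 (h:0 v:0)
  [2] (2,0) acc=72 (h:72 v:9)
  [3] (2,0) acc=16 (h:16 v:2)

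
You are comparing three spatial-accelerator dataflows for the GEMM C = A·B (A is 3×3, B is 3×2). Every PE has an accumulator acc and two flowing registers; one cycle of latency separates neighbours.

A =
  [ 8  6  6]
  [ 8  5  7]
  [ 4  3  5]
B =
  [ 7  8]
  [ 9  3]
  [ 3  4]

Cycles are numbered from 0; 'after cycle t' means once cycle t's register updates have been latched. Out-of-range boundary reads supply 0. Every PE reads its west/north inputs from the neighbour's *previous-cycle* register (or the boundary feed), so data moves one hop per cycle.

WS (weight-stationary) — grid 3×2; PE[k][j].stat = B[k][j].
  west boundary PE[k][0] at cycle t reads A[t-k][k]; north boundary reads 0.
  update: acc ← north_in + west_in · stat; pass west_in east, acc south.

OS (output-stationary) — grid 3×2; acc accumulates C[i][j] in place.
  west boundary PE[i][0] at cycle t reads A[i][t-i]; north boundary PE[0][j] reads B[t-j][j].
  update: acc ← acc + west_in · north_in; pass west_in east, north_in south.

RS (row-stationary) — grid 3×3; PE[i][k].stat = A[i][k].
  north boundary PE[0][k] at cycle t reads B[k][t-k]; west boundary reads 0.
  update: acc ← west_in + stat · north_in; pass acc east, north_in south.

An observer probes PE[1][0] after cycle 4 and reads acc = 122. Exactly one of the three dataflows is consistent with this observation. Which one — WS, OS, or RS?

dataflow = OS

Under WS (3×2), PE[1][0]:
  cycle 0: PE[1][0] → acc 0, east 0, south 0
  cycle 1: PE[1][0] → acc 110, east 6, south 110
  cycle 2: PE[1][0] → acc 101, east 5, south 101
  cycle 3: PE[1][0] → acc 55, east 3, south 55
  cycle 4: PE[1][0] → acc 0, east 0, south 0
Under OS (3×2), PE[1][0]:
  cycle 0: PE[1][0] → acc 0, east 0, south 0
  cycle 1: PE[1][0] → acc 56, east 8, south 7
  cycle 2: PE[1][0] → acc 101, east 5, south 9
  cycle 3: PE[1][0] → acc 122, east 7, south 3
  cycle 4: PE[1][0] → acc 122, east 0, south 0
Under RS (3×3), PE[1][0]:
  cycle 0: PE[1][0] → acc 0, east 0, south 0
  cycle 1: PE[1][0] → acc 56, east 56, south 7
  cycle 2: PE[1][0] → acc 64, east 64, south 8
  cycle 3: PE[1][0] → acc 0, east 0, south 0
  cycle 4: PE[1][0] → acc 0, east 0, south 0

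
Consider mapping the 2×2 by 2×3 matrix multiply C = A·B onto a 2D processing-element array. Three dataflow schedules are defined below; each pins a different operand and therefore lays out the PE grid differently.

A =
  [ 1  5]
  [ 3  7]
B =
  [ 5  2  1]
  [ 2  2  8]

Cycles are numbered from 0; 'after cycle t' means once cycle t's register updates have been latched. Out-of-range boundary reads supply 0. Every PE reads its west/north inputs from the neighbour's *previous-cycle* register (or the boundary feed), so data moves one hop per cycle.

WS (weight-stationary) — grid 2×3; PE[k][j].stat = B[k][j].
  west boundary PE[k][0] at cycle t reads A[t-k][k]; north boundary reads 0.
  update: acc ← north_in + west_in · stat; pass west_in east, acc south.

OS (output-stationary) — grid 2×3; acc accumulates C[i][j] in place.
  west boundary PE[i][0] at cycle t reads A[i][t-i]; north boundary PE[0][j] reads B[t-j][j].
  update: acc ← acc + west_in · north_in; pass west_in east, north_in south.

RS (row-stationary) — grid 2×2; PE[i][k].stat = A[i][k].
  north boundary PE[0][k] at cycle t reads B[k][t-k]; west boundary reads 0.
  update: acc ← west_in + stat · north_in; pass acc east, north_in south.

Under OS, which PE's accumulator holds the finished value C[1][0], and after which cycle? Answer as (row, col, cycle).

OS — PE[1][0] is where C[1][0] collects:
  @0  [1,0]  acc 0  |  →0  ↓0
  @1  [1,0]  acc 15  |  →3  ↓5
  @2  [1,0]  acc 29  |  →7  ↓2

(row, col, cycle) = (1, 0, 2)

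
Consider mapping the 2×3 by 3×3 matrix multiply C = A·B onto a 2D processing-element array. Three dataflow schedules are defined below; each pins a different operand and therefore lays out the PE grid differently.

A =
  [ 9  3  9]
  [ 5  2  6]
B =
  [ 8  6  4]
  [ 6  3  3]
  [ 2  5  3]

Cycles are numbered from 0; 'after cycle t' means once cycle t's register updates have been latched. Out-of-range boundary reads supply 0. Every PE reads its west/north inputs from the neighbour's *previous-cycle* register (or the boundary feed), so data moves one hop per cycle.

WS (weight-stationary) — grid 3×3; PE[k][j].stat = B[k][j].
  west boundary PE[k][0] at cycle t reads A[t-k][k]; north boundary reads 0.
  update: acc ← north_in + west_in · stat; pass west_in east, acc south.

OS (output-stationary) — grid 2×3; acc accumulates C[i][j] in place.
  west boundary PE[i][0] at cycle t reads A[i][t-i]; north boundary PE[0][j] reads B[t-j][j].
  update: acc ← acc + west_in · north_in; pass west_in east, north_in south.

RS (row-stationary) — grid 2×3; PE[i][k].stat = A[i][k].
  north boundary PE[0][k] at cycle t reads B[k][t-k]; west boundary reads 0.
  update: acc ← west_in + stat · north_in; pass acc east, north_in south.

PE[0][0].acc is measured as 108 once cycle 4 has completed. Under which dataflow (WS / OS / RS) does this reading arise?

dataflow = OS

WS (3×3 grid), PE[0][0]:
  c0 r0c0: 72 / 9 / 72
  c1 r0c0: 40 / 5 / 40
  c2 r0c0: 0 / 0 / 0
  c3 r0c0: 0 / 0 / 0
  c4 r0c0: 0 / 0 / 0
OS (2×3 grid), PE[0][0]:
  c0 r0c0: 72 / 9 / 8
  c1 r0c0: 90 / 3 / 6
  c2 r0c0: 108 / 9 / 2
  c3 r0c0: 108 / 0 / 0
  c4 r0c0: 108 / 0 / 0
RS (2×3 grid), PE[0][0]:
  c0 r0c0: 72 / 72 / 8
  c1 r0c0: 54 / 54 / 6
  c2 r0c0: 36 / 36 / 4
  c3 r0c0: 0 / 0 / 0
  c4 r0c0: 0 / 0 / 0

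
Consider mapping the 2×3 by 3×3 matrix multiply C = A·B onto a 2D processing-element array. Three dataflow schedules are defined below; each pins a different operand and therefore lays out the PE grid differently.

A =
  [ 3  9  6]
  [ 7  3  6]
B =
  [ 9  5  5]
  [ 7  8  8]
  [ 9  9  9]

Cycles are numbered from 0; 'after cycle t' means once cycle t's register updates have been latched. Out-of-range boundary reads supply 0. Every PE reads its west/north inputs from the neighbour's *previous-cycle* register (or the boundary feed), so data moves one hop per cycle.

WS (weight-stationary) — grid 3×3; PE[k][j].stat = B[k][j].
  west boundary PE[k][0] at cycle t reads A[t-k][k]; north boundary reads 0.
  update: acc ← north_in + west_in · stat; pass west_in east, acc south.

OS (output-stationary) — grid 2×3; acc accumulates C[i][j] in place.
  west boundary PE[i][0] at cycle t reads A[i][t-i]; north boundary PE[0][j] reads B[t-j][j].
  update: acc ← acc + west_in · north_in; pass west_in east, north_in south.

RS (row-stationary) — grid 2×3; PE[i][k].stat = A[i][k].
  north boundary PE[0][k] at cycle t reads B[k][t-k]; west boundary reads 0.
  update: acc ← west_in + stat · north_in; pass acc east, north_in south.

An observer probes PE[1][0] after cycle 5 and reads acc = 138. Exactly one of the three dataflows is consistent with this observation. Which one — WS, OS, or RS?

dataflow = OS

Under WS (3×3), PE[1][0]:
  @0  [1,0]  acc 0  |  →0  ↓0
  @1  [1,0]  acc 90  |  →9  ↓90
  @2  [1,0]  acc 84  |  →3  ↓84
  @3  [1,0]  acc 0  |  →0  ↓0
  @4  [1,0]  acc 0  |  →0  ↓0
  @5  [1,0]  acc 0  |  →0  ↓0
Under OS (2×3), PE[1][0]:
  @0  [1,0]  acc 0  |  →0  ↓0
  @1  [1,0]  acc 63  |  →7  ↓9
  @2  [1,0]  acc 84  |  →3  ↓7
  @3  [1,0]  acc 138  |  →6  ↓9
  @4  [1,0]  acc 138  |  →0  ↓0
  @5  [1,0]  acc 138  |  →0  ↓0
Under RS (2×3), PE[1][0]:
  @0  [1,0]  acc 0  |  →0  ↓0
  @1  [1,0]  acc 63  |  →63  ↓9
  @2  [1,0]  acc 35  |  →35  ↓5
  @3  [1,0]  acc 35  |  →35  ↓5
  @4  [1,0]  acc 0  |  →0  ↓0
  @5  [1,0]  acc 0  |  →0  ↓0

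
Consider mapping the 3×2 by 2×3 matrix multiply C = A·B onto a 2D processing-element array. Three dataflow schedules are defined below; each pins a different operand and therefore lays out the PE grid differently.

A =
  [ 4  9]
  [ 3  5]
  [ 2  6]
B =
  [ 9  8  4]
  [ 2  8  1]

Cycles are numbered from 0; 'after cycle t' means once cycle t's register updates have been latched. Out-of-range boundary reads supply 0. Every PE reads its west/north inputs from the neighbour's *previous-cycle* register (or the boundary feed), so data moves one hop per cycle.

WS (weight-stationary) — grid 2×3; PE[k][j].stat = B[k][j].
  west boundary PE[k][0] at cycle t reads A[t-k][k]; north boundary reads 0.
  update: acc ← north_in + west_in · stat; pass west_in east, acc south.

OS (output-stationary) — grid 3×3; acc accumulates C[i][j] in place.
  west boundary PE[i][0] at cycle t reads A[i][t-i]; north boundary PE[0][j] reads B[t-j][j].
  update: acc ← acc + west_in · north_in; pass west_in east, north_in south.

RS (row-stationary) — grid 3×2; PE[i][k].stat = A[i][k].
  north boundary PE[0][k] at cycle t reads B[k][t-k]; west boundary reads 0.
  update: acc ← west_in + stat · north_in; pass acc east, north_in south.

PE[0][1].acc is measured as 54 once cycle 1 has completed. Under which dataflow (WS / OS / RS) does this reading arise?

WS [2×3] PE[0][1] across cycles:
  [0] (0,1) acc=0 (h:0 v:0)
  [1] (0,1) acc=32 (h:4 v:32)
OS [3×3] PE[0][1] across cycles:
  [0] (0,1) acc=0 (h:0 v:0)
  [1] (0,1) acc=32 (h:4 v:8)
RS [3×2] PE[0][1] across cycles:
  [0] (0,1) acc=0 (h:0 v:0)
  [1] (0,1) acc=54 (h:54 v:2)

dataflow = RS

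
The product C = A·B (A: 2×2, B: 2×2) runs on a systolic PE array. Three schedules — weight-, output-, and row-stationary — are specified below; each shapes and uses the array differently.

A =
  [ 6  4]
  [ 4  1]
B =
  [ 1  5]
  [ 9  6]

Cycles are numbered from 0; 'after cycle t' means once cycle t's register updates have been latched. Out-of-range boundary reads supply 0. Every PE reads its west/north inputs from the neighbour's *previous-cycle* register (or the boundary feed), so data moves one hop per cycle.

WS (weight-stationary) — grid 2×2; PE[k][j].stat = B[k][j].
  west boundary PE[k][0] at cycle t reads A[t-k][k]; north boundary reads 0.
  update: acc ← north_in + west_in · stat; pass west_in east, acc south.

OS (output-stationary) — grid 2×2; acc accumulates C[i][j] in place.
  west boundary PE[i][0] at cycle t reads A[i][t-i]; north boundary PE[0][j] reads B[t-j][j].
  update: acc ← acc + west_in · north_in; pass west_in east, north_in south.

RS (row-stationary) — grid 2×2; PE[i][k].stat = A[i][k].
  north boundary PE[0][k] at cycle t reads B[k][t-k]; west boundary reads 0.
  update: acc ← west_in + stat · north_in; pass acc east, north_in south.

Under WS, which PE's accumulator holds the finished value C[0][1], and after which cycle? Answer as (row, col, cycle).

(row, col, cycle) = (1, 1, 2)

Under WS, C[0][1] lands at PE[1][1]:
  t=0 PE[1][1]: acc=0 h=0 v=0
  t=1 PE[1][1]: acc=0 h=0 v=0
  t=2 PE[1][1]: acc=54 h=4 v=54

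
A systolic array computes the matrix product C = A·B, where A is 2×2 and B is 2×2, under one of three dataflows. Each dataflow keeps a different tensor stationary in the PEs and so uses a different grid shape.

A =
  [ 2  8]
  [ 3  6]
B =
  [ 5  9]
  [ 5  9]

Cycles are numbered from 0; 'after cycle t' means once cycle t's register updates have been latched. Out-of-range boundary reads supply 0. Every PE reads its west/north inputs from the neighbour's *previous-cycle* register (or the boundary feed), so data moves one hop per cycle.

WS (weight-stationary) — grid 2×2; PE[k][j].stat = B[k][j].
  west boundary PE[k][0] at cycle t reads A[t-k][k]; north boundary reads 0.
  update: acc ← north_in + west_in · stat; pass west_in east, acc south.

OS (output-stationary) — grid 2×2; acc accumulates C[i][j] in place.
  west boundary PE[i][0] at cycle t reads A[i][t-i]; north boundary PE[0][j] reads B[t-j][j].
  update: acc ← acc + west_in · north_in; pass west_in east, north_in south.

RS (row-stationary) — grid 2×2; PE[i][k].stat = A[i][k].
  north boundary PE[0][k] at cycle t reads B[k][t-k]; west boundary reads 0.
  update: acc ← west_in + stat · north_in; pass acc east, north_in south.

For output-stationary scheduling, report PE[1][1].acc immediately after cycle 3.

PE[1][1].acc = 81

OS (2×2). Following PE[1][1] plus its west/north inputs:
  after 0 — PE[0][1] acc=0, pass-E 0, pass-S 0
  after 0 — PE[1][0] acc=0, pass-E 0, pass-S 0
  after 0 — PE[1][1] acc=0, pass-E 0, pass-S 0
  after 1 — PE[0][1] acc=18, pass-E 2, pass-S 9
  after 1 — PE[1][0] acc=15, pass-E 3, pass-S 5
  after 1 — PE[1][1] acc=0, pass-E 0, pass-S 0
  after 2 — PE[0][1] acc=90, pass-E 8, pass-S 9
  after 2 — PE[1][0] acc=45, pass-E 6, pass-S 5
  after 2 — PE[1][1] acc=27, pass-E 3, pass-S 9
  after 3 — PE[0][1] acc=90, pass-E 0, pass-S 0
  after 3 — PE[1][0] acc=45, pass-E 0, pass-S 0
  after 3 — PE[1][1] acc=81, pass-E 6, pass-S 9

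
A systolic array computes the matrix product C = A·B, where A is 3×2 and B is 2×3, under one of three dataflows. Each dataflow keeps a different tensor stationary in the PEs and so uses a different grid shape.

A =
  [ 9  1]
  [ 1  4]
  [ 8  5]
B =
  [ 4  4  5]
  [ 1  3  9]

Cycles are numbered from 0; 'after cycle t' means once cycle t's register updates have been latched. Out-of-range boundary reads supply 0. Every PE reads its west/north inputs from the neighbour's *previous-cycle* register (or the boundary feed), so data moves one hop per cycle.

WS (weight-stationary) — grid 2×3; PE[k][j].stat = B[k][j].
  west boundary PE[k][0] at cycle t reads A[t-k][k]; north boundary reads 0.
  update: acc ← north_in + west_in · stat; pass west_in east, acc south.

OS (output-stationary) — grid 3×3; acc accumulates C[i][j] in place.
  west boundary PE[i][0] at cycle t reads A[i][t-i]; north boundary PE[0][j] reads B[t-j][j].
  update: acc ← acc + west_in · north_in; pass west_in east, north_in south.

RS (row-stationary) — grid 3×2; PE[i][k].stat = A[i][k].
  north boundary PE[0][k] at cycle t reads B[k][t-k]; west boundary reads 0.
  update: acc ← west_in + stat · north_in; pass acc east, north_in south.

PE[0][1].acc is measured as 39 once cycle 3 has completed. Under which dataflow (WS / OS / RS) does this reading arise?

WS [2×3] PE[0][1] across cycles:
  @0  [0,1]  acc 0  |  →0  ↓0
  @1  [0,1]  acc 36  |  →9  ↓36
  @2  [0,1]  acc 4  |  →1  ↓4
  @3  [0,1]  acc 32  |  →8  ↓32
OS [3×3] PE[0][1] across cycles:
  @0  [0,1]  acc 0  |  →0  ↓0
  @1  [0,1]  acc 36  |  →9  ↓4
  @2  [0,1]  acc 39  |  →1  ↓3
  @3  [0,1]  acc 39  |  →0  ↓0
RS [3×2] PE[0][1] across cycles:
  @0  [0,1]  acc 0  |  →0  ↓0
  @1  [0,1]  acc 37  |  →37  ↓1
  @2  [0,1]  acc 39  |  →39  ↓3
  @3  [0,1]  acc 54  |  →54  ↓9

dataflow = OS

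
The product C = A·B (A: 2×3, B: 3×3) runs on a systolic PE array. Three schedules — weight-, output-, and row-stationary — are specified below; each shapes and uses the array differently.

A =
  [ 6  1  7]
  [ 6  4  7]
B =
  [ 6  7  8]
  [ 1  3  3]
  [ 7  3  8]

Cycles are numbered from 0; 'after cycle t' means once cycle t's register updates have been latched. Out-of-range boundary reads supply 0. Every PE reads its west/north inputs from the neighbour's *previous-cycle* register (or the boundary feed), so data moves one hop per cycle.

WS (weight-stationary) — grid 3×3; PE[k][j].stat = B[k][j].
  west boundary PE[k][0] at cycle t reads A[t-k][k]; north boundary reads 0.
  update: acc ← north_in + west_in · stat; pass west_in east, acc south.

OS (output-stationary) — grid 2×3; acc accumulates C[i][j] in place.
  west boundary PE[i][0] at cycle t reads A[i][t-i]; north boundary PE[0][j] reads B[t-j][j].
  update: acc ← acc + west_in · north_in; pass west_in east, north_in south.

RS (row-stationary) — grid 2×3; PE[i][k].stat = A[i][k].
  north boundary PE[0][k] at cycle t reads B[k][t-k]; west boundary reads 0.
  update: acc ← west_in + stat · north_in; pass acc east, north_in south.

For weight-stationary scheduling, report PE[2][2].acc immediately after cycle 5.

PE[2][2].acc = 116

Tracing WS — 3×3 array, target PE[2][2]:
  t=0 PE[1][2]: acc=0 h=0 v=0
  t=0 PE[2][1]: acc=0 h=0 v=0
  t=0 PE[2][2]: acc=0 h=0 v=0
  t=1 PE[1][2]: acc=0 h=0 v=0
  t=1 PE[2][1]: acc=0 h=0 v=0
  t=1 PE[2][2]: acc=0 h=0 v=0
  t=2 PE[1][2]: acc=0 h=0 v=0
  t=2 PE[2][1]: acc=0 h=0 v=0
  t=2 PE[2][2]: acc=0 h=0 v=0
  t=3 PE[1][2]: acc=51 h=1 v=51
  t=3 PE[2][1]: acc=66 h=7 v=66
  t=3 PE[2][2]: acc=0 h=0 v=0
  t=4 PE[1][2]: acc=60 h=4 v=60
  t=4 PE[2][1]: acc=75 h=7 v=75
  t=4 PE[2][2]: acc=107 h=7 v=107
  t=5 PE[1][2]: acc=0 h=0 v=0
  t=5 PE[2][1]: acc=0 h=0 v=0
  t=5 PE[2][2]: acc=116 h=7 v=116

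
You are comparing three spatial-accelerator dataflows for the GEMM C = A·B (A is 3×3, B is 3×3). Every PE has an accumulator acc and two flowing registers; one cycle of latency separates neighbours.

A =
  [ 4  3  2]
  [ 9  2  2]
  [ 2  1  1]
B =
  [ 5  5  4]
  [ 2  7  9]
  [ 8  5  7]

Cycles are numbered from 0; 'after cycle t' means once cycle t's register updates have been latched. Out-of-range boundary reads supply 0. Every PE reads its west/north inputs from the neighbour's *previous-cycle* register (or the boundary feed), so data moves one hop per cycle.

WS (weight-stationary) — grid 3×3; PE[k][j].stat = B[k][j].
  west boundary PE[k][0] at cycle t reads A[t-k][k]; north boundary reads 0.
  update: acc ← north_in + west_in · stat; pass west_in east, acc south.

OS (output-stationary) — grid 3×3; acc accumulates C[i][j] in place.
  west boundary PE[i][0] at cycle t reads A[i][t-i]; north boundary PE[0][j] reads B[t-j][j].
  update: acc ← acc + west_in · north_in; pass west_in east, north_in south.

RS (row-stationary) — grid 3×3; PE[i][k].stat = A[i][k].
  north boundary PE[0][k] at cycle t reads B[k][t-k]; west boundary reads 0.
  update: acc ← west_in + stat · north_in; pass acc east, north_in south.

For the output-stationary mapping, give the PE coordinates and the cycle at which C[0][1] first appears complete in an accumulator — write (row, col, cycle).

OS: C[0][1] accumulates in PE[0][1]:
  t=0 PE[0][1]: acc=0 h=0 v=0
  t=1 PE[0][1]: acc=20 h=4 v=5
  t=2 PE[0][1]: acc=41 h=3 v=7
  t=3 PE[0][1]: acc=51 h=2 v=5

(row, col, cycle) = (0, 1, 3)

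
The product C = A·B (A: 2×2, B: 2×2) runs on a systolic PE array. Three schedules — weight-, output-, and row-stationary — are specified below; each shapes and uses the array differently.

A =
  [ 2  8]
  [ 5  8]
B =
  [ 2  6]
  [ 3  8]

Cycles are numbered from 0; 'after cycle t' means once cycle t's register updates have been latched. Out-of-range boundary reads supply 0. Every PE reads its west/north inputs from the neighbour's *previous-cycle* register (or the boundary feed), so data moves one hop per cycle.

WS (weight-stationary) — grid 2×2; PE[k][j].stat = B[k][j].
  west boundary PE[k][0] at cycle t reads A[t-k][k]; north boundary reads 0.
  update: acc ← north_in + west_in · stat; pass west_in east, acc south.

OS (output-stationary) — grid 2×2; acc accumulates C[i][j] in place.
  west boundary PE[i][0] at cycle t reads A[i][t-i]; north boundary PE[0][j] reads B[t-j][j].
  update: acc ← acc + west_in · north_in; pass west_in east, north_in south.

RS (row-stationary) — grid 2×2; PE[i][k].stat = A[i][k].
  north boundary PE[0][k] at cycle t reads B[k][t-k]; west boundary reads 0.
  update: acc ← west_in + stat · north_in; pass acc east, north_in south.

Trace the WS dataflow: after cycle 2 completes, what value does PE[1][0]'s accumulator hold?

WS 2×2: PE[1][0] cycle-by-cycle (with neighbour feeds):
  after 0 — PE[0][0] acc=4, pass-E 2, pass-S 4
  after 0 — PE[1][0] acc=0, pass-E 0, pass-S 0
  after 1 — PE[0][0] acc=10, pass-E 5, pass-S 10
  after 1 — PE[1][0] acc=28, pass-E 8, pass-S 28
  after 2 — PE[0][0] acc=0, pass-E 0, pass-S 0
  after 2 — PE[1][0] acc=34, pass-E 8, pass-S 34

PE[1][0].acc = 34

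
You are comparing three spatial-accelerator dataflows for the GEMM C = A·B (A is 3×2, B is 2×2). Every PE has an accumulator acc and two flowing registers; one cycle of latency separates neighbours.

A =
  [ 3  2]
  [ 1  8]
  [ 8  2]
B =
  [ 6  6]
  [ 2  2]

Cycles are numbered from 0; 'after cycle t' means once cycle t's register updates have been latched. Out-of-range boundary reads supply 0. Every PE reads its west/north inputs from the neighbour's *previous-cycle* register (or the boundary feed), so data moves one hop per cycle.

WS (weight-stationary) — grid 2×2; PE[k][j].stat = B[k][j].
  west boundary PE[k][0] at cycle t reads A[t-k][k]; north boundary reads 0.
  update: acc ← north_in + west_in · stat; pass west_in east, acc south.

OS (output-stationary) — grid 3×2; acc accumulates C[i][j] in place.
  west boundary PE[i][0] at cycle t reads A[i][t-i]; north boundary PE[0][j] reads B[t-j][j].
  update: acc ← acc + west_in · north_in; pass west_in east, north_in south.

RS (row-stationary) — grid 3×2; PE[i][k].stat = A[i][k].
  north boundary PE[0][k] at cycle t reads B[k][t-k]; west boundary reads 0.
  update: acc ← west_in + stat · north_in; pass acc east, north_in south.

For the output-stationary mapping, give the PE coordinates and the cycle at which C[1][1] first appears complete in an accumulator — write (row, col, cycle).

Under OS, C[1][1] lands at PE[1][1]:
  after 0 — PE[1][1] acc=0, pass-E 0, pass-S 0
  after 1 — PE[1][1] acc=0, pass-E 0, pass-S 0
  after 2 — PE[1][1] acc=6, pass-E 1, pass-S 6
  after 3 — PE[1][1] acc=22, pass-E 8, pass-S 2

(row, col, cycle) = (1, 1, 3)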